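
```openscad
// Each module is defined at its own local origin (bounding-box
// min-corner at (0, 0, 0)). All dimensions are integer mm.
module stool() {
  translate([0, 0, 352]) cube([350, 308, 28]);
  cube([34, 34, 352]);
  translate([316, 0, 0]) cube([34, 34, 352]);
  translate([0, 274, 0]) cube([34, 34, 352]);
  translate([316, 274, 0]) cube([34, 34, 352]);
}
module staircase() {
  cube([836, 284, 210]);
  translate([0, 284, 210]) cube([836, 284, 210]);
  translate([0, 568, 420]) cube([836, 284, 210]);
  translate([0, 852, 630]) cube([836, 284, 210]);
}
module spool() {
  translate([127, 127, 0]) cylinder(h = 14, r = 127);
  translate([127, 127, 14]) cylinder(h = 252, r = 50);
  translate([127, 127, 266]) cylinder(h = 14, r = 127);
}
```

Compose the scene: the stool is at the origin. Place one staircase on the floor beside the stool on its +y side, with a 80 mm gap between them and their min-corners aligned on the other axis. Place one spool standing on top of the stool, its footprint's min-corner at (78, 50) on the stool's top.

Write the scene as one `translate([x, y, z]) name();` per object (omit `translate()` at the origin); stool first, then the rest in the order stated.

stool();
translate([0, 388, 0]) staircase();
translate([78, 50, 380]) spool();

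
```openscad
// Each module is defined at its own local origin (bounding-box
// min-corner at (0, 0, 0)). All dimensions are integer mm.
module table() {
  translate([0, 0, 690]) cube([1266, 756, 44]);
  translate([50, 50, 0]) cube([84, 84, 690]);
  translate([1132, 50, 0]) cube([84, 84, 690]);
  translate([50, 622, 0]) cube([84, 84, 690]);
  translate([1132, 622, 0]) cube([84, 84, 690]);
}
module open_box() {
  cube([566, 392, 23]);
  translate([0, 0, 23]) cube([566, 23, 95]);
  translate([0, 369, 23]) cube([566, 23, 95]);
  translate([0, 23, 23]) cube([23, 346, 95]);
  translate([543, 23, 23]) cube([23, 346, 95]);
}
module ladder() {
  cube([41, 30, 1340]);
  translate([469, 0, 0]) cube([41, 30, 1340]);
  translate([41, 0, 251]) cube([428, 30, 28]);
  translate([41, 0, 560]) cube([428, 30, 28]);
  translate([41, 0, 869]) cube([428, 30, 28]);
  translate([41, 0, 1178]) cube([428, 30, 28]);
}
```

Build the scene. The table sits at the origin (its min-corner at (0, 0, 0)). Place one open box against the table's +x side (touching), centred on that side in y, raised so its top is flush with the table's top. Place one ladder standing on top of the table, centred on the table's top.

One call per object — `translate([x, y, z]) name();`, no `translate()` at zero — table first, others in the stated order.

table();
translate([1266, 182, 616]) open_box();
translate([378, 363, 734]) ladder();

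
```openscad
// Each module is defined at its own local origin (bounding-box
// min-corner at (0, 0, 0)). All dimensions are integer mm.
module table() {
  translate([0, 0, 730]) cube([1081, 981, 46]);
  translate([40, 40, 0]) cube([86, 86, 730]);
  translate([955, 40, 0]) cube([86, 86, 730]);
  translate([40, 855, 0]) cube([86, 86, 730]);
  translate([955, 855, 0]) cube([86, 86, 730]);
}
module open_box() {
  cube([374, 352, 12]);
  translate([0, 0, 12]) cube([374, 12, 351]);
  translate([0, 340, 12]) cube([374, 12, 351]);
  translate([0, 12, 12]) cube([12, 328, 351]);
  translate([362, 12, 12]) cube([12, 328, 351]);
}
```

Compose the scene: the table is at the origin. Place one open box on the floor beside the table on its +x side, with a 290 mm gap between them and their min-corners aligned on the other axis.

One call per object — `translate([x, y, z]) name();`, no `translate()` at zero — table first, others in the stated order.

table();
translate([1371, 0, 0]) open_box();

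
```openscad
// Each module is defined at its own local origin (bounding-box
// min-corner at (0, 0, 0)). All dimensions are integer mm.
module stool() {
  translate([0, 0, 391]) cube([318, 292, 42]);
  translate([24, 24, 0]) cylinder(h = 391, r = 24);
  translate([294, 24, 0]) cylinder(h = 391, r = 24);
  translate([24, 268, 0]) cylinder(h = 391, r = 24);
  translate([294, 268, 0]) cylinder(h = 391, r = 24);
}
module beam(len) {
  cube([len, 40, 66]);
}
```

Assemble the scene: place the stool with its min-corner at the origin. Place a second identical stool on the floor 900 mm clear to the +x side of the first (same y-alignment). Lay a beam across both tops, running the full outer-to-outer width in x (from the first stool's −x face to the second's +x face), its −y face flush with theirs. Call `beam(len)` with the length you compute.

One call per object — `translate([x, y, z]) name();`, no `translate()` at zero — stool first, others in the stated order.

stool();
translate([1218, 0, 0]) stool();
translate([0, 0, 433]) beam(1536);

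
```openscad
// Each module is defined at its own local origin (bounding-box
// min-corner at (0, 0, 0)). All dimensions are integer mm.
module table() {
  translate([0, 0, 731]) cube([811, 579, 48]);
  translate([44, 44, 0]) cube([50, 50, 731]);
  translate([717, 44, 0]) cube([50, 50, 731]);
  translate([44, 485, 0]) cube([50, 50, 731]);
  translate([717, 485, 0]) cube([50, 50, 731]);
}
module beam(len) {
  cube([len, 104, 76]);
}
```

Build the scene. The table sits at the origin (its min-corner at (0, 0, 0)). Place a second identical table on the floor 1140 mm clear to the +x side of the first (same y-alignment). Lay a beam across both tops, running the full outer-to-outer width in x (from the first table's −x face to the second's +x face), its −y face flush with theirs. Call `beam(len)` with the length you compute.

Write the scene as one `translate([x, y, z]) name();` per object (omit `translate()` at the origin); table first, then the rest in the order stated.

table();
translate([1951, 0, 0]) table();
translate([0, 0, 779]) beam(2762);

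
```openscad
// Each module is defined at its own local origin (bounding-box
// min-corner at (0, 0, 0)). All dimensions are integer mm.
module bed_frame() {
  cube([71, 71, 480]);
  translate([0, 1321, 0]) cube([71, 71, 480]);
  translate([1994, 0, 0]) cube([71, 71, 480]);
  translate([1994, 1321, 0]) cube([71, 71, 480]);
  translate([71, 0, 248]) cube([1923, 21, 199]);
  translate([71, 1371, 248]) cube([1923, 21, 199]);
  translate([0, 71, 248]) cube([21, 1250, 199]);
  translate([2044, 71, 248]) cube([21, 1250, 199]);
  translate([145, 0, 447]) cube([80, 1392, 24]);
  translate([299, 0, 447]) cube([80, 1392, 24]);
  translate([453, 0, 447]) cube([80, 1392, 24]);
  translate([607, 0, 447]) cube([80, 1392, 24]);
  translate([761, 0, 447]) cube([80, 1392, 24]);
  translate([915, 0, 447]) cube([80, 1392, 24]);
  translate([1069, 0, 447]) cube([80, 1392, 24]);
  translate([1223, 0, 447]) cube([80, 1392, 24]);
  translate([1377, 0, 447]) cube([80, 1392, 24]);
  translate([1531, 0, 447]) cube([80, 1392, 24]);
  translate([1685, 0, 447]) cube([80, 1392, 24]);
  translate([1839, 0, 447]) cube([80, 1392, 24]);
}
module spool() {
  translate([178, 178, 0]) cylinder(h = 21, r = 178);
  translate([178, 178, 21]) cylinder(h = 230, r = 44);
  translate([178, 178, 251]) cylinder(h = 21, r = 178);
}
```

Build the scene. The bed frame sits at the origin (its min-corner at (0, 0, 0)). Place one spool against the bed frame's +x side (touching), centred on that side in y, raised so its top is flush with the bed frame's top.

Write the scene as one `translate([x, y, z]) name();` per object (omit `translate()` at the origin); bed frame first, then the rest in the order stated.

bed_frame();
translate([2065, 518, 208]) spool();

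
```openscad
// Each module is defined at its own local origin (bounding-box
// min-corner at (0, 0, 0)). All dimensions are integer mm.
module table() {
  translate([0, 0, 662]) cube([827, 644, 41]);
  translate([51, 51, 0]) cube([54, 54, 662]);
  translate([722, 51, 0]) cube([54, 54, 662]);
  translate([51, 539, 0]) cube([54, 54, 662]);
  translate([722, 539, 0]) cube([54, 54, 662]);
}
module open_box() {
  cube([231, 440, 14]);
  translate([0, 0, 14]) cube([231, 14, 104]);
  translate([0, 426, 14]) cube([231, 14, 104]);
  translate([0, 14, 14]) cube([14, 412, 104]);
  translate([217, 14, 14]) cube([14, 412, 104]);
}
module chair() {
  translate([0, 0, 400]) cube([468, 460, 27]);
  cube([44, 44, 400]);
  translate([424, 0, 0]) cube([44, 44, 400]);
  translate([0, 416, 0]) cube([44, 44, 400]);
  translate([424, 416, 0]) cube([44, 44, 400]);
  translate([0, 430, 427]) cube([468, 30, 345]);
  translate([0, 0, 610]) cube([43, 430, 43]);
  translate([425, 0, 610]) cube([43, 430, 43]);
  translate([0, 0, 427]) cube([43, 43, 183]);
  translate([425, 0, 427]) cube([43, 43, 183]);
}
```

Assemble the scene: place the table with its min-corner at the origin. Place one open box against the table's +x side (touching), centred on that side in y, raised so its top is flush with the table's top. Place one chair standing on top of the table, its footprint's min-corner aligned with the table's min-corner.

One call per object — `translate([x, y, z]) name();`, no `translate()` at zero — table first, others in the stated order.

table();
translate([827, 102, 585]) open_box();
translate([0, 0, 703]) chair();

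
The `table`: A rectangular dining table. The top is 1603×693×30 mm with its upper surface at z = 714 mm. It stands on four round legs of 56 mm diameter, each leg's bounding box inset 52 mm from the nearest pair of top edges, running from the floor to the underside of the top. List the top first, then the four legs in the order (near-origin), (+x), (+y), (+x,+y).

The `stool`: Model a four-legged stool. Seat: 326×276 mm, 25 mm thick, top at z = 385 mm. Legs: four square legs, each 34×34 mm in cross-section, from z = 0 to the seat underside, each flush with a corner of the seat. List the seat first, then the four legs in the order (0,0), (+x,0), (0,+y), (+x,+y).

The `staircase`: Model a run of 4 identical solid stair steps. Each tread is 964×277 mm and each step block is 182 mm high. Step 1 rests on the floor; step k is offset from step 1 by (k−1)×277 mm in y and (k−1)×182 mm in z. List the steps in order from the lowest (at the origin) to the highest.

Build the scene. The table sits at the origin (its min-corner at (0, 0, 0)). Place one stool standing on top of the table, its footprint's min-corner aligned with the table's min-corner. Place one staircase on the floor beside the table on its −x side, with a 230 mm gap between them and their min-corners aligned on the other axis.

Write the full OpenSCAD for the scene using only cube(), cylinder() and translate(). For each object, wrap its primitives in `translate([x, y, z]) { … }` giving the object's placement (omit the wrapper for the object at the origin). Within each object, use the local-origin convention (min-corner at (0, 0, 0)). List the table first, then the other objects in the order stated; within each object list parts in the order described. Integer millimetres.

translate([0, 0, 684]) cube([1603, 693, 30]);
translate([80, 80, 0]) cylinder(h = 684, r = 28);
translate([1523, 80, 0]) cylinder(h = 684, r = 28);
translate([80, 613, 0]) cylinder(h = 684, r = 28);
translate([1523, 613, 0]) cylinder(h = 684, r = 28);
translate([0, 0, 714]) {
  translate([0, 0, 360]) cube([326, 276, 25]);
  cube([34, 34, 360]);
  translate([292, 0, 0]) cube([34, 34, 360]);
  translate([0, 242, 0]) cube([34, 34, 360]);
  translate([292, 242, 0]) cube([34, 34, 360]);
}
translate([-1194, 0, 0]) {
  cube([964, 277, 182]);
  translate([0, 277, 182]) cube([964, 277, 182]);
  translate([0, 554, 364]) cube([964, 277, 182]);
  translate([0, 831, 546]) cube([964, 277, 182]);
}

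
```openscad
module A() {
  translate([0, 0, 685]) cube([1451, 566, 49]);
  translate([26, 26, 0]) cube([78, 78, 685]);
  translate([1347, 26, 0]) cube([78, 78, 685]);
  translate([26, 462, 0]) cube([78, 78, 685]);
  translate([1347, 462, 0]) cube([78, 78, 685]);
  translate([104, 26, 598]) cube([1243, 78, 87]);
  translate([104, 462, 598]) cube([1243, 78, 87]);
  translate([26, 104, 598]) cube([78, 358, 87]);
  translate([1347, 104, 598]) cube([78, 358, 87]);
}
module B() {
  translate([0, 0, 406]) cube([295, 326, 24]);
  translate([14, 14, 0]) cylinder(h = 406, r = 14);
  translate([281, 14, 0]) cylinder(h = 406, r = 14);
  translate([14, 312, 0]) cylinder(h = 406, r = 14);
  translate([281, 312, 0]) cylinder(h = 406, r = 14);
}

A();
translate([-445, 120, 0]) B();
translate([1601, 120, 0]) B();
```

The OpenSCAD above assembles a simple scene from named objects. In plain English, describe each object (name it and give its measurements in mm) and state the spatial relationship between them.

A is a table: top 1451 mm (x) × 566 mm (y), 49 mm thick, upper face at z = 734 mm, on four 78×78 mm square legs, each inset 26 mm from the nearest pair of top edges, running from z = 0 to the bottom of the top. Four apron rails, 78 mm thick and 87 mm tall, run between adjacent legs with their top edges flush with the underside of the top and their outer faces flush with the legs' outer faces.

B is a simple wooden stool: a rectangular seat 295 mm (x) by 326 mm (y), 24 mm thick, top face at z = 430 mm, on four round legs, each 28 mm in diameter. The legs rest on z = 0, each leg's axis is inset half a diameter from the nearest pair of seat edges (so the leg's bounding box is flush with the corner).

Two stools sit around the table at the −x, +x sides.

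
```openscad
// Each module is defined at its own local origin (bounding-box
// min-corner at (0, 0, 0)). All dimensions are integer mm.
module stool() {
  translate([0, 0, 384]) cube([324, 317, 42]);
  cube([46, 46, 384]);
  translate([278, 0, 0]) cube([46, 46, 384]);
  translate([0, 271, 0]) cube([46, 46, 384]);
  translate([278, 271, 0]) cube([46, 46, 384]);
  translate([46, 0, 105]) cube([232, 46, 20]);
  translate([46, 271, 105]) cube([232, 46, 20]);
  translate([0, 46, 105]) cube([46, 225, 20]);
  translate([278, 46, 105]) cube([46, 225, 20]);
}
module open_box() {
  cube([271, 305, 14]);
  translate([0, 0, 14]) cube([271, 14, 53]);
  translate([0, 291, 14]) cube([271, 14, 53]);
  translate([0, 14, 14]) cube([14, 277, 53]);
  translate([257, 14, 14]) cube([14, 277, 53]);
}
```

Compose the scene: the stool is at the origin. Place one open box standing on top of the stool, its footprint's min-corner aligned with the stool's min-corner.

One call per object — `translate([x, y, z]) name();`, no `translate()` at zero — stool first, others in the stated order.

stool();
translate([0, 0, 426]) open_box();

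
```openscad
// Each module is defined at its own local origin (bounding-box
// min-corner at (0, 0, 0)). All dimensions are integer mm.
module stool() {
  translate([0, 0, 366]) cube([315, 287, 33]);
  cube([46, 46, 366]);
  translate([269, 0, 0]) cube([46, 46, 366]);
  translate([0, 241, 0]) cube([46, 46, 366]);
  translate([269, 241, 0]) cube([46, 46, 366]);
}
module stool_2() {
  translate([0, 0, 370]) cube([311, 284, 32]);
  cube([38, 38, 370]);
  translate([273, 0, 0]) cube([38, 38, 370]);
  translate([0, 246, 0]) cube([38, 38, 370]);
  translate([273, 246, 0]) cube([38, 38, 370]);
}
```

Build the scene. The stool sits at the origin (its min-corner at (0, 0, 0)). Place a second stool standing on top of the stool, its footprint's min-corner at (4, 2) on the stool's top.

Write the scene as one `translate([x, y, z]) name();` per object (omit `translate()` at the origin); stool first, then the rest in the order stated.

stool();
translate([4, 2, 399]) stool_2();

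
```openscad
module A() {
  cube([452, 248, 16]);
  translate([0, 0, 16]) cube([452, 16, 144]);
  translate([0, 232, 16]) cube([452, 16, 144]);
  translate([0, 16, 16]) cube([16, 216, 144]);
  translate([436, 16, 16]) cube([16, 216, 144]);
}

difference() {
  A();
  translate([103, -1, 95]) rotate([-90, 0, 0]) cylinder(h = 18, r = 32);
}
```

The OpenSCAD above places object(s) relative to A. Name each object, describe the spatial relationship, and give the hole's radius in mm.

A is an open box. The open box has a circular hole through its front wall. The hole's radius is 32 mm.

The subtracted cylinder has r = 32 mm.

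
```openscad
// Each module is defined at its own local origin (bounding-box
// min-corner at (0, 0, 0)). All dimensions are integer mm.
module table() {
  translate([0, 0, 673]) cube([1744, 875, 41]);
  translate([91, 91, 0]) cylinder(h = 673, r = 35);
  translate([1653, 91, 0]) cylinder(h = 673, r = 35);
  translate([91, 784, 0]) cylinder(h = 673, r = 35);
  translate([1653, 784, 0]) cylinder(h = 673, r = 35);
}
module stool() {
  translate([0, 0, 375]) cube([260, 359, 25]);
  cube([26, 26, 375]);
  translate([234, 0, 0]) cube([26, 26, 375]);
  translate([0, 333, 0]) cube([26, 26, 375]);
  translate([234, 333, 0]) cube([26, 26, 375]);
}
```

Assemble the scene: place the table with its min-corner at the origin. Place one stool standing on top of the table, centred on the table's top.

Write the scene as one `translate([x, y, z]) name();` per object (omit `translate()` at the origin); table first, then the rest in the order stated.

table();
translate([742, 258, 714]) stool();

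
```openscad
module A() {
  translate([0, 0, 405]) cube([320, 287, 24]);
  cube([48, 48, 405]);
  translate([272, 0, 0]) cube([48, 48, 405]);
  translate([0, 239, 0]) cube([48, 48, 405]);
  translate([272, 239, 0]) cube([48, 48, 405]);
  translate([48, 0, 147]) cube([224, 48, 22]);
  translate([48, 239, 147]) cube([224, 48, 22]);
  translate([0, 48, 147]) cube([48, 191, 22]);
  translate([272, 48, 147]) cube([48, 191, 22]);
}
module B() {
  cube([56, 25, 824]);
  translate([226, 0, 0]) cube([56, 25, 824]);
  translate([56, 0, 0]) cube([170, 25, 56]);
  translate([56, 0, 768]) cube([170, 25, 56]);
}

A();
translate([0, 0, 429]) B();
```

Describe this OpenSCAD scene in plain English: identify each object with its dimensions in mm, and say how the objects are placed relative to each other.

A is a four-legged stool. The seat is 320×287 mm, 24 mm thick, top at z = 429 mm. It stands on four square legs, each 48×48 mm in cross-section, from z = 0 to the seat underside, each flush with a corner of the seat. Four stretchers, 48 mm wide and 22 mm tall, connect adjacent legs with their undersides at z = 147 mm, each running between the inner faces of the legs it joins and aligned with the legs' outer faces on the other axis.

B is a picture frame with a 170×712 mm rectangular opening (x by z) and a uniform 56 mm border on every side. Frame depth is 25 mm along y. It is built from two vertical stiles running the full outside height and two horizontal rails spanning the gap between the stiles.

The picture frame is on top of the stool.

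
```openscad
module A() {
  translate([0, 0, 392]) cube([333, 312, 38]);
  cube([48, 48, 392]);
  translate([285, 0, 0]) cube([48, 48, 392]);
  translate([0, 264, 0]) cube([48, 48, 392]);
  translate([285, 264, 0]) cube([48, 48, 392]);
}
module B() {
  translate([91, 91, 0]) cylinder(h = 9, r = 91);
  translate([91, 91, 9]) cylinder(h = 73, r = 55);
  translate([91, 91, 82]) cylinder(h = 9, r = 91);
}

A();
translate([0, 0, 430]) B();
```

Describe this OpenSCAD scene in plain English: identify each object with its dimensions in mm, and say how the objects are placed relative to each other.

A is a four-legged stool. The seat is a 333×312×38 mm slab whose top surface is at z = 430 mm; four square legs, each 48×48 mm in cross-section, run from the floor (z = 0) to the underside of the seat, each flush with a corner of the seat.

B is a spool: two coaxial disc flanges of radius 91 mm and thickness 9 mm, joined by a core cylinder of radius 55 mm and height 73 mm. The lower flange rests on z = 0 and the three cylinders share a vertical axis.

The spool is on top of the stool.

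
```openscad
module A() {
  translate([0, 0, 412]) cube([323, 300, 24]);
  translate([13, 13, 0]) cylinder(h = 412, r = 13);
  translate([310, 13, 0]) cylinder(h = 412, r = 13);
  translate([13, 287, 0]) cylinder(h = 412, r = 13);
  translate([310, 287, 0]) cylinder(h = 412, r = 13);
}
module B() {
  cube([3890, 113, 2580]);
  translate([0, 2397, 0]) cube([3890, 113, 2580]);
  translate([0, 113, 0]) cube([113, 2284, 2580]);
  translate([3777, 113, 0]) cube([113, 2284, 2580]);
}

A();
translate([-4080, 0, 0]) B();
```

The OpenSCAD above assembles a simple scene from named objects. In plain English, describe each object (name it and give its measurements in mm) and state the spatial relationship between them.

A is a four-legged stool. The seat is 323×300 mm, 24 mm thick, top at z = 436 mm. It stands on four round legs, each 26 mm in diameter, from z = 0 to the seat underside, each leg's axis is inset half a diameter from the nearest pair of seat edges (so the leg's bounding box is flush with the corner).

B is a box-shaped house frame (walls only): outside footprint 3890×2510 mm, wall height 2580 mm, wall thickness 113 mm. The two y-facing walls run the full x-width; the two x-facing walls fit between the inner faces of the y-facing walls.

The house frame is on the floor beside the stool on its −x side.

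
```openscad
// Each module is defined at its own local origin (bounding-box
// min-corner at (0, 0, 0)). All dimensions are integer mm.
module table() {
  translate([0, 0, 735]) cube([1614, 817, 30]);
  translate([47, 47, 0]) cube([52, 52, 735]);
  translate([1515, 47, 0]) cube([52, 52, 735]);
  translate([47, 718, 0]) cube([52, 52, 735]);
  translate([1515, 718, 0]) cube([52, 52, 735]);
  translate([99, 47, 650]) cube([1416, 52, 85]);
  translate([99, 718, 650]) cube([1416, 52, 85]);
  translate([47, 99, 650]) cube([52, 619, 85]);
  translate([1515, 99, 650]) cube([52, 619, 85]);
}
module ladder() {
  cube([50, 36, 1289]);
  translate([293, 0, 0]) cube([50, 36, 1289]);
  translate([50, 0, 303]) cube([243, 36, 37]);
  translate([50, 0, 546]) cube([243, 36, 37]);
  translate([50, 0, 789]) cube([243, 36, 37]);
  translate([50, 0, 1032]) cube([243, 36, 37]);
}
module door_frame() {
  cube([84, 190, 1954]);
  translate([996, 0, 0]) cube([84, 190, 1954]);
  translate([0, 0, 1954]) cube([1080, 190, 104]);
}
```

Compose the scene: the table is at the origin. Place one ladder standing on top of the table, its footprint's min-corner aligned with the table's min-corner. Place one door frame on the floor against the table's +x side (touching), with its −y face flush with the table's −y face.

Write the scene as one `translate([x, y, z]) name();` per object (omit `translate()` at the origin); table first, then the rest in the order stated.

table();
translate([0, 0, 765]) ladder();
translate([1614, 0, 0]) door_frame();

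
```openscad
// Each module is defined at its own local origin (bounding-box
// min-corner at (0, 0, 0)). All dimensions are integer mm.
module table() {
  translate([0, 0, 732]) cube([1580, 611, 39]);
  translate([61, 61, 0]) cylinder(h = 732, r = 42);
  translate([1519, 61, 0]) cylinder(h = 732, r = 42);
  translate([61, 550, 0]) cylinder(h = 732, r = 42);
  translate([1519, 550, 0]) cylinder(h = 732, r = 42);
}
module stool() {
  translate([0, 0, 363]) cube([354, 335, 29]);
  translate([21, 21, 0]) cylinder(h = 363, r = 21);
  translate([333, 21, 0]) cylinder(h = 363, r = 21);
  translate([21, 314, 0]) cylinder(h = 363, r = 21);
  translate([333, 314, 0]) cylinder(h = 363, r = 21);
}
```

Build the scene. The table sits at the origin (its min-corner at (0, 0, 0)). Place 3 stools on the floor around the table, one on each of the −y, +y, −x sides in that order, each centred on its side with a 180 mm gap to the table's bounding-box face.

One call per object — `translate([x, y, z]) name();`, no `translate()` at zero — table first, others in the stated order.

table();
translate([613, -515, 0]) stool();
translate([613, 791, 0]) stool();
translate([-534, 138, 0]) stool();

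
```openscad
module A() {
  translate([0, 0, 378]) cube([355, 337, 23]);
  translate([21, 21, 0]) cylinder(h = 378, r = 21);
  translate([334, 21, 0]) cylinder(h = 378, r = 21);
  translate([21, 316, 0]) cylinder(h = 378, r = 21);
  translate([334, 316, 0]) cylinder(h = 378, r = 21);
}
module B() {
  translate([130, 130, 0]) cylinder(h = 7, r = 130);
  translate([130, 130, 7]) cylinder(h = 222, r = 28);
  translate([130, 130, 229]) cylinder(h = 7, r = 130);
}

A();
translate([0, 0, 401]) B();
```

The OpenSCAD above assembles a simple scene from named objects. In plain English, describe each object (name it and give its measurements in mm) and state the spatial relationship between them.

A is a simple wooden stool: a rectangular seat 355 mm (x) by 337 mm (y), 23 mm thick, top face at z = 401 mm, on four round legs, each 42 mm in diameter. The legs rest on z = 0, each leg's axis is inset half a diameter from the nearest pair of seat edges (so the leg's bounding box is flush with the corner).

B is a spool: two coaxial disc flanges of radius 130 mm and thickness 7 mm, joined by a core cylinder of radius 28 mm and height 222 mm. The lower flange rests on z = 0 and the three cylinders share a vertical axis.

The spool is on top of the stool.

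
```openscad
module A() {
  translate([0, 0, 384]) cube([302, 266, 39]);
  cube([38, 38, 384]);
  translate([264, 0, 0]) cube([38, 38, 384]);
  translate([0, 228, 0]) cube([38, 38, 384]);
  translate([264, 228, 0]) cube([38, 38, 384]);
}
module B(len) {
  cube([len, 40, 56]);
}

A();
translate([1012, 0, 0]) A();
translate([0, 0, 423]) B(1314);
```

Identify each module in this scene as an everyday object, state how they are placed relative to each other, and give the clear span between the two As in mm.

Second stool starts at x = 1012; first ends at x = 302; clear span = 1012 − 302 = 710 mm.

A is a stool. B is a beam. A beam spans the tops of two stools. The clear span between the two stools is 710 mm.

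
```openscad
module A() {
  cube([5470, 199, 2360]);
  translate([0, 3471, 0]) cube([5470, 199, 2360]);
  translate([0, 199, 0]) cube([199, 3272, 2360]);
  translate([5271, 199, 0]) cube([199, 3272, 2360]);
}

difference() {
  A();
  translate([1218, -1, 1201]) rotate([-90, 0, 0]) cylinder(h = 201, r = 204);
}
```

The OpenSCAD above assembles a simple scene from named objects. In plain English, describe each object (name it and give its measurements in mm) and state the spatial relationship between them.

A is a box-shaped house frame (walls only): outside footprint 5470×3670 mm, wall height 2360 mm, wall thickness 199 mm. The two y-facing walls run the full x-width; the two x-facing walls fit between the inner faces of the y-facing walls.

The house frame has a circular hole of radius 204 mm through its front wall, centred at (x = 1218, z = 1201).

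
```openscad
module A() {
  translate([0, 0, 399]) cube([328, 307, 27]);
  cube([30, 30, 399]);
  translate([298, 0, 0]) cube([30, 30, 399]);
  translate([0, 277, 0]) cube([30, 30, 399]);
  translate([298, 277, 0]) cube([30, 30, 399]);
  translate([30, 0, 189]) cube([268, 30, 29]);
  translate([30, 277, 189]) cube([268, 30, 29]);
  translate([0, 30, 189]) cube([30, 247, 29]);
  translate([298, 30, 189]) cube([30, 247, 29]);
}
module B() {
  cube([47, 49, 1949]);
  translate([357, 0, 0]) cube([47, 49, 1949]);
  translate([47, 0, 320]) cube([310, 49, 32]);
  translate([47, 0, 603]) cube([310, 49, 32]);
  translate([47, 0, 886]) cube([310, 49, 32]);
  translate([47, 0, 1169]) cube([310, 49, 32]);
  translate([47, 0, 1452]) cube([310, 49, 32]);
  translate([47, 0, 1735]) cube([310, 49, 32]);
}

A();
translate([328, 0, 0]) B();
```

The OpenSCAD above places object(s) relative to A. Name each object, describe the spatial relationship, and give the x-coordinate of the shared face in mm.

A is a stool. B is a ladder. The ladder is against the stool's +x side, with their −y faces flush. The x-coordinate of the shared face is 328 mm.

The stool's +x face and the ladder's −x face are both at x = 328 mm.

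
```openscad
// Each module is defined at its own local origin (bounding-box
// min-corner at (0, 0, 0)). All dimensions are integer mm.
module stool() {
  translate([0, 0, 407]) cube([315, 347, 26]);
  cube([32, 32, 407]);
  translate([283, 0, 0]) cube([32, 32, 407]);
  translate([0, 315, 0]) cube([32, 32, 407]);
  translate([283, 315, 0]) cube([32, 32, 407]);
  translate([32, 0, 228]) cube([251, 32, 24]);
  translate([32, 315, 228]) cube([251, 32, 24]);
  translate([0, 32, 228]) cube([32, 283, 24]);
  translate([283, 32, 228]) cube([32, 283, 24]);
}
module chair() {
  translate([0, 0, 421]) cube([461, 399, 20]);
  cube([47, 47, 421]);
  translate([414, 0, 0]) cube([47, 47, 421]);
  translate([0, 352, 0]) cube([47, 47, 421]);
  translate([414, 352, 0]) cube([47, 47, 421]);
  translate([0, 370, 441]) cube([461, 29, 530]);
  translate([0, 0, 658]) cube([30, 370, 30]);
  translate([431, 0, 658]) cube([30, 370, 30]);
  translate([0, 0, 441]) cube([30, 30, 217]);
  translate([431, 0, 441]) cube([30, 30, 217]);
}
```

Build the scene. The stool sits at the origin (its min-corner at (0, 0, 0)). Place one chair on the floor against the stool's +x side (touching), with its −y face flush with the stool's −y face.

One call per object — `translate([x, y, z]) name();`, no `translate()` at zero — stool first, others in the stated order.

stool();
translate([315, 0, 0]) chair();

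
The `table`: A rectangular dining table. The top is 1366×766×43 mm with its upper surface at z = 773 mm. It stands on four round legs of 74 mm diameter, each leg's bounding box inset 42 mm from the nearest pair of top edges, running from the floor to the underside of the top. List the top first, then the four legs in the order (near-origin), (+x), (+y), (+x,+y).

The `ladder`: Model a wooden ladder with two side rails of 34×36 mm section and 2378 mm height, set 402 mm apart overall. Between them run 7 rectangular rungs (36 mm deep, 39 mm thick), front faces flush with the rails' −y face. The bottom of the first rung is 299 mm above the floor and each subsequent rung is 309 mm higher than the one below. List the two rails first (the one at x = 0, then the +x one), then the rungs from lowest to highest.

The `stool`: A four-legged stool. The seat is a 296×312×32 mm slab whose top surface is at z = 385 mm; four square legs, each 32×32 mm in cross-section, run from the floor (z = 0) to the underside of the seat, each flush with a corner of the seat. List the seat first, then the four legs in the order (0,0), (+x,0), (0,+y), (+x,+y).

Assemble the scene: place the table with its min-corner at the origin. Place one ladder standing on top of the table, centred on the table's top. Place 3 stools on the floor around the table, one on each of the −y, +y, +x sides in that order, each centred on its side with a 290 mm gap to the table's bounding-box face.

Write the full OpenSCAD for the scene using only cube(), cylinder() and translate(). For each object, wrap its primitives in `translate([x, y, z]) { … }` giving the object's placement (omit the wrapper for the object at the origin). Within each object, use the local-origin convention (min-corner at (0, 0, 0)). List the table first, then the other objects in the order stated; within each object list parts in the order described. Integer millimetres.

translate([0, 0, 730]) cube([1366, 766, 43]);
translate([79, 79, 0]) cylinder(h = 730, r = 37);
translate([1287, 79, 0]) cylinder(h = 730, r = 37);
translate([79, 687, 0]) cylinder(h = 730, r = 37);
translate([1287, 687, 0]) cylinder(h = 730, r = 37);
translate([482, 365, 773]) {
  cube([34, 36, 2378]);
  translate([368, 0, 0]) cube([34, 36, 2378]);
  translate([34, 0, 299]) cube([334, 36, 39]);
  translate([34, 0, 608]) cube([334, 36, 39]);
  translate([34, 0, 917]) cube([334, 36, 39]);
  translate([34, 0, 1226]) cube([334, 36, 39]);
  translate([34, 0, 1535]) cube([334, 36, 39]);
  translate([34, 0, 1844]) cube([334, 36, 39]);
  translate([34, 0, 2153]) cube([334, 36, 39]);
}
translate([535, -602, 0]) {
  translate([0, 0, 353]) cube([296, 312, 32]);
  cube([32, 32, 353]);
  translate([264, 0, 0]) cube([32, 32, 353]);
  translate([0, 280, 0]) cube([32, 32, 353]);
  translate([264, 280, 0]) cube([32, 32, 353]);
}
translate([535, 1056, 0]) {
  translate([0, 0, 353]) cube([296, 312, 32]);
  cube([32, 32, 353]);
  translate([264, 0, 0]) cube([32, 32, 353]);
  translate([0, 280, 0]) cube([32, 32, 353]);
  translate([264, 280, 0]) cube([32, 32, 353]);
}
translate([1656, 227, 0]) {
  translate([0, 0, 353]) cube([296, 312, 32]);
  cube([32, 32, 353]);
  translate([264, 0, 0]) cube([32, 32, 353]);
  translate([0, 280, 0]) cube([32, 32, 353]);
  translate([264, 280, 0]) cube([32, 32, 353]);
}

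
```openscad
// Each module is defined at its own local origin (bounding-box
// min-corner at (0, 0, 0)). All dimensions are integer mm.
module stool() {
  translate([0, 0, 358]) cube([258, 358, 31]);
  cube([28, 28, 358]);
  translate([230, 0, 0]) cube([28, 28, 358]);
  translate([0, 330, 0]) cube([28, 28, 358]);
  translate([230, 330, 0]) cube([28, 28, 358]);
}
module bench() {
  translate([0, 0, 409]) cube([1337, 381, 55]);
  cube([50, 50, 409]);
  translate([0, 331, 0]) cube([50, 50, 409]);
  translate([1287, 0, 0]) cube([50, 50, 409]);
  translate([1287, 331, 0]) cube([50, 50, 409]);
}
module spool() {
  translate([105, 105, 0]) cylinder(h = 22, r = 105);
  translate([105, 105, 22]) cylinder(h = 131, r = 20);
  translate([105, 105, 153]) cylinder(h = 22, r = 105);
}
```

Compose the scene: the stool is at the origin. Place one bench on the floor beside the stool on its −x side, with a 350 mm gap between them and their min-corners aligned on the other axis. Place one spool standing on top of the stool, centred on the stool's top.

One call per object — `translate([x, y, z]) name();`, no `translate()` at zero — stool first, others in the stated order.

stool();
translate([-1687, 0, 0]) bench();
translate([24, 74, 389]) spool();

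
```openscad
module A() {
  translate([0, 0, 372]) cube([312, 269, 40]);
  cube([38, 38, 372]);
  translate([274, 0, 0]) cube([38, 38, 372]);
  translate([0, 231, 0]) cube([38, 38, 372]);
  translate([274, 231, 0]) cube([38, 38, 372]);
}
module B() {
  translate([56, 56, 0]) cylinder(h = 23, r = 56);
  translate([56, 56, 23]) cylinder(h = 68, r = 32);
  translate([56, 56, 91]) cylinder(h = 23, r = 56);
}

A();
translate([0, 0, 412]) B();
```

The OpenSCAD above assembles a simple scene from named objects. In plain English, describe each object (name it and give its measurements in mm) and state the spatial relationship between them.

A is a four-legged stool. The seat is 312×269 mm, 40 mm thick, top at z = 412 mm. It stands on four square legs, each 38×38 mm in cross-section, from z = 0 to the seat underside, each flush with a corner of the seat.

B is a spool: two coaxial disc flanges of radius 56 mm and thickness 23 mm, joined by a core cylinder of radius 32 mm and height 68 mm. The lower flange rests on z = 0 and the three cylinders share a vertical axis.

The spool is on top of the stool.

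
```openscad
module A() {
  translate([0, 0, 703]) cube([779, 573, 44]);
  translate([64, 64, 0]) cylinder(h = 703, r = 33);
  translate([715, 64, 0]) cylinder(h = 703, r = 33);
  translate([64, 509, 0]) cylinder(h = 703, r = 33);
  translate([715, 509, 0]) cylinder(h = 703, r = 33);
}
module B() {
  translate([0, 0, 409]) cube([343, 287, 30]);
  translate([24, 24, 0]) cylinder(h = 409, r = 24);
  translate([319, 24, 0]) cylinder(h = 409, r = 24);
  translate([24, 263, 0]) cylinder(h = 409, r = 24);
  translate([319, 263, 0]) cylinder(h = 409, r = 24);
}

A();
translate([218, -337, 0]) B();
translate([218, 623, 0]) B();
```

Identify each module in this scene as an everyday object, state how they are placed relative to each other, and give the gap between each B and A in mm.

Each stool's nearest face is 50 mm from the table's bounding box.

A is a table. B is a stool. Two stools sit around the table at the −y, +y sides. The gap between each stool and the table is 50 mm.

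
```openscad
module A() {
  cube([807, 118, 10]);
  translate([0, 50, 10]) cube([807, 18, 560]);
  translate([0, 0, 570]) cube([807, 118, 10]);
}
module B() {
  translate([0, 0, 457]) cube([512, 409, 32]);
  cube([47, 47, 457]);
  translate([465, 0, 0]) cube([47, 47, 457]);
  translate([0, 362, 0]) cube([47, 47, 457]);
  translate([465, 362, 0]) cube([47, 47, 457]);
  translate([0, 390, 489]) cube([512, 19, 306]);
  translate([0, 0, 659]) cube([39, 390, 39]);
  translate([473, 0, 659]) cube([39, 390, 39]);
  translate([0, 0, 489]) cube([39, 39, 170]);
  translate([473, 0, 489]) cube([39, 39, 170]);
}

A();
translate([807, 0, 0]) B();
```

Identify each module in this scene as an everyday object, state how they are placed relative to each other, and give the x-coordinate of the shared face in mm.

The I-beam's +x face and the chair's −x face are both at x = 807 mm.

A is an I-beam. B is a chair. The chair is against the I-beam's +x side, with their −y faces flush. The x-coordinate of the shared face is 807 mm.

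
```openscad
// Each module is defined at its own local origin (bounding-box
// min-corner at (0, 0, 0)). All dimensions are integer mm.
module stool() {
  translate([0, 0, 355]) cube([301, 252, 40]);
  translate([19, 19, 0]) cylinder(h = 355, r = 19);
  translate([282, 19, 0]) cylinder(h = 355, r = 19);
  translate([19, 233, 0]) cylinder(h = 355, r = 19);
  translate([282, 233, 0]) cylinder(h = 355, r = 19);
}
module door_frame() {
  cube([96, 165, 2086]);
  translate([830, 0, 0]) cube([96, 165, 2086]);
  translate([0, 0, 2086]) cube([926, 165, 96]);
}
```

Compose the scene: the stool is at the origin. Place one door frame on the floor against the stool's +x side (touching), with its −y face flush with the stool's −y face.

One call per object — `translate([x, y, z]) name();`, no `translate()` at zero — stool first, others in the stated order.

stool();
translate([301, 0, 0]) door_frame();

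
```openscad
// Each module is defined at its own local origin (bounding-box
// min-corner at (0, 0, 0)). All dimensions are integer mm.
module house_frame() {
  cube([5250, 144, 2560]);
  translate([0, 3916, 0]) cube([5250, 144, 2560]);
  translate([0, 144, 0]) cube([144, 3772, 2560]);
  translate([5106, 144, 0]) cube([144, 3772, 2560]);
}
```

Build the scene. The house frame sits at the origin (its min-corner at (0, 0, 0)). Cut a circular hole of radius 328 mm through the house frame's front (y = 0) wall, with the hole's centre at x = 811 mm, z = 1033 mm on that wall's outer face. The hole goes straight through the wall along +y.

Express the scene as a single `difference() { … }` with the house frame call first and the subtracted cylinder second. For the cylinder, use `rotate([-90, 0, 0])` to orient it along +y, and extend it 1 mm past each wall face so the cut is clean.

difference() {
  house_frame();
  translate([811, -1, 1033]) rotate([-90, 0, 0]) cylinder(h = 146, r = 328);
}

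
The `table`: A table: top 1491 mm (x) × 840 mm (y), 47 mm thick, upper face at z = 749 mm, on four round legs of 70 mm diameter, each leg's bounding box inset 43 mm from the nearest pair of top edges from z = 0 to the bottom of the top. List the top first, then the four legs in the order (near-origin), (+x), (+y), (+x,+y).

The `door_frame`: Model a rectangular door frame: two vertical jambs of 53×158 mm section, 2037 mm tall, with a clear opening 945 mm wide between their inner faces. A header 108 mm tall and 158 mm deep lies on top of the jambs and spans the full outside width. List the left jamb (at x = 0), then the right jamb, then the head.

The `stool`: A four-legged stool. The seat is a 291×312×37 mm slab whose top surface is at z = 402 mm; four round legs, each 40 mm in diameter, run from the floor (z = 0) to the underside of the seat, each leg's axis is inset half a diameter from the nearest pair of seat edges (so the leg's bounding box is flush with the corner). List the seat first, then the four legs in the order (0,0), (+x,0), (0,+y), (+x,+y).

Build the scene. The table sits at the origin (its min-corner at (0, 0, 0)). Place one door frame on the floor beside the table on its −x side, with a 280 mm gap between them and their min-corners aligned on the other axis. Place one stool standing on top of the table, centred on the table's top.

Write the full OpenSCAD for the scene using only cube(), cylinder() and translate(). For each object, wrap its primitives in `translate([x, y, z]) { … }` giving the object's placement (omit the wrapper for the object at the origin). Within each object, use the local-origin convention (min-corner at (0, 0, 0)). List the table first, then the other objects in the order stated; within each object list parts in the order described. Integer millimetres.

translate([0, 0, 702]) cube([1491, 840, 47]);
translate([78, 78, 0]) cylinder(h = 702, r = 35);
translate([1413, 78, 0]) cylinder(h = 702, r = 35);
translate([78, 762, 0]) cylinder(h = 702, r = 35);
translate([1413, 762, 0]) cylinder(h = 702, r = 35);
translate([-1331, 0, 0]) {
  cube([53, 158, 2037]);
  translate([998, 0, 0]) cube([53, 158, 2037]);
  translate([0, 0, 2037]) cube([1051, 158, 108]);
}
translate([600, 264, 749]) {
  translate([0, 0, 365]) cube([291, 312, 37]);
  translate([20, 20, 0]) cylinder(h = 365, r = 20);
  translate([271, 20, 0]) cylinder(h = 365, r = 20);
  translate([20, 292, 0]) cylinder(h = 365, r = 20);
  translate([271, 292, 0]) cylinder(h = 365, r = 20);
}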